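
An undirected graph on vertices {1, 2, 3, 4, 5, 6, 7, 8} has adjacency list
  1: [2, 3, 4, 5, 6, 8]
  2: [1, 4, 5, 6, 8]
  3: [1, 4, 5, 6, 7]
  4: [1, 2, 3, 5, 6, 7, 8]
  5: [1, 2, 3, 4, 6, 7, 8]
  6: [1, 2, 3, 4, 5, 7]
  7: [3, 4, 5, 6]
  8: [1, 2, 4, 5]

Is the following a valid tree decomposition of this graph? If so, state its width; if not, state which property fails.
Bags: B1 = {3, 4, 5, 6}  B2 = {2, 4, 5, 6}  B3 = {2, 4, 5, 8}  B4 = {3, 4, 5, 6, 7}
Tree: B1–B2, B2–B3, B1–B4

A tree decomposition must satisfy three properties: every vertex lies in some bag; for every edge, both endpoints lie together in some bag; and for every vertex, the bags containing it form a connected subtree. Here vertex 1 appears in no bag, so the decomposition is invalid.

No — vertex 1 appears in no bag.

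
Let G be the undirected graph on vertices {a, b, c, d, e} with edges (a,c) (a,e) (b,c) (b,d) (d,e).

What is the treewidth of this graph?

2

A width-2 tree decomposition is:
Bags: B1 = {a, b, c}  B2 = {a, b, e}  B3 = {b, d, e}
Tree: B1–B2, B2–B3
Each bag holds 3 vertices, so the decomposition has width 2, which upper-bounds the treewidth. The edges b–c–a–e–d–b form a cycle, so G is not a tree and its treewidth is at least 2. Combining the bounds, tw(G) = 2.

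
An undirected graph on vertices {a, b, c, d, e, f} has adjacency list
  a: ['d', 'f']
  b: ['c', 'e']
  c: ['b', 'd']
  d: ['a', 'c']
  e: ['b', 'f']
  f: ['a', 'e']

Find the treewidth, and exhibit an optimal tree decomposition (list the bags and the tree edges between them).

Every bag has size at most 3, so the width is 3 − 1 = 2 and tw(G) ≤ 2. The edges b–e–f–a–d–c–b form a cycle, so G is not a tree and its treewidth is at least 2. Hence tw(G) = 2 exactly.

Treewidth 2.
One optimal decomposition is:
Bags: B1 = {b, e, f}  B2 = {a, b, f}  B3 = {a, b, d}  B4 = {b, c, d}
Tree: B1–B2, B2–B3, B3–B4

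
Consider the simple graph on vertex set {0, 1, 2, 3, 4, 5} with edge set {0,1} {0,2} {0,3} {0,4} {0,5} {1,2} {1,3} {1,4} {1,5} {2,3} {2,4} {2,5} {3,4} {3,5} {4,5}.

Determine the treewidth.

5

A width-5 tree decomposition is:
Bags: B1 = {0, 1, 2, 3, 4, 5}
Tree: (single bag)
With just one bag of size 6, the width is 6 − 1 = 5, so tw(G) ≤ 5. Conversely, {0, 1, 2, 3, 4, 5} is a clique of size 6, and the vertices of any clique must share a bag in every tree decomposition; so some bag has ≥ 6 vertices and tw(G) ≥ 5. The upper and lower bounds meet at 5, so that is the treewidth.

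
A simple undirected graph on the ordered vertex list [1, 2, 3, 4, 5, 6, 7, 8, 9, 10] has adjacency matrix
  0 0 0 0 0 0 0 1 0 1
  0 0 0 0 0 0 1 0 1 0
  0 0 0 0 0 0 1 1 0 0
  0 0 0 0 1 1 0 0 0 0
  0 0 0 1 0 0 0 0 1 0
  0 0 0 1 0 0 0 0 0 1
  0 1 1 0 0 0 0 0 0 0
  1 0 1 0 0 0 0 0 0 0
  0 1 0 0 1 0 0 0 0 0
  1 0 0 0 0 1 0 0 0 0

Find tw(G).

2

A width-2 tree decomposition is:
Bags: B1 = {1, 6, 10}  B2 = {1, 6, 8}  B3 = {3, 6, 8}  B4 = {3, 6, 7}  B5 = {2, 6, 7}  B6 = {2, 6, 9}  B7 = {5, 6, 9}  B8 = {4, 5, 6}
Tree: B1–B2, B2–B3, B3–B4, B4–B5, B5–B6, B6–B7, B7–B8
Every bag has size at most 3, so the width is 3 − 1 = 2 and tw(G) ≤ 2. Since 6–10–1–8–3–7–2–9–5–4–6 is a cycle in G, G is not acyclic. Forests are exactly the graphs of treewidth ≤ 1, so tw(G) ≥ 2. Combining the bounds, tw(G) = 2.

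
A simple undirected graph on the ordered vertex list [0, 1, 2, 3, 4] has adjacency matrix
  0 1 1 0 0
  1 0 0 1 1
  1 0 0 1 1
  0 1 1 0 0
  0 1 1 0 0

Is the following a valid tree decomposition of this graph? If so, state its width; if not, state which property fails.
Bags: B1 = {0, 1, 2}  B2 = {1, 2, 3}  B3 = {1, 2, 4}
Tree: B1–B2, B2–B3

Yes; width 2.

Checking the three conditions: (i) the bags cover all of {0, 1, 2, 3, 4}; (ii) for each edge, some bag contains both endpoints; (iii) the bags containing any fixed vertex form a subtree. All hold, so the decomposition is valid with width 3 − 1 = 2.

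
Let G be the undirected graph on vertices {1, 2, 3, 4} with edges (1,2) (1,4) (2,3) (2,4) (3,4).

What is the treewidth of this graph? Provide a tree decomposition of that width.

Treewidth 2.
Bags: B1 = {1, 2, 4}  B2 = {2, 3, 4}
Tree: B1–B2

Each bag holds 3 vertices, so the decomposition has width 2, which upper-bounds the treewidth. Conversely, {1, 2, 4} is a clique of size 3, and the vertices of any clique must share a bag in every tree decomposition; so some bag has ≥ 3 vertices and tw(G) ≥ 2. Combining the bounds, tw(G) = 2.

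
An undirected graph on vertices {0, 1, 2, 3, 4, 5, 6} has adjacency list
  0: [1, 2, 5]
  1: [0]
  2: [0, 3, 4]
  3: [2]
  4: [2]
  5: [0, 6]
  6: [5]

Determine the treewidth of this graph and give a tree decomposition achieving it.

Treewidth 1.
One optimal decomposition is:
Bags: B1 = {0, 2}  B2 = {2, 3}  B3 = {0, 5}  B4 = {0, 1}  B5 = {2, 4}  B6 = {5, 6}
Tree: B1–B2, B1–B3, B3–B4, B2–B5, B3–B6

Every bag has size at most 2, so the width is 2 − 1 = 1 and tw(G) ≤ 1. Since G has at least one edge (e.g. 2–0), it is not an edgeless graph, so tw(G) ≥ 1. The upper and lower bounds meet at 1, so that is the treewidth.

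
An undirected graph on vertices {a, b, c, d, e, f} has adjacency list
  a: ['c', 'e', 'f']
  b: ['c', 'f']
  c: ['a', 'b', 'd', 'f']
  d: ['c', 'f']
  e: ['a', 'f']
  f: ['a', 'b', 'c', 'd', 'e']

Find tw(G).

2

A width-2 tree decomposition is:
Bags: B1 = {c, d, f}  B2 = {b, c, f}  B3 = {a, c, f}  B4 = {a, e, f}
Tree: B1–B2, B2–B3, B3–B4
Each bag holds 3 vertices, so the decomposition has width 2, which upper-bounds the treewidth. Conversely, {a, e, f} is a clique of size 3, and the vertices of any clique must share a bag in every tree decomposition; so some bag has ≥ 3 vertices and tw(G) ≥ 2. Therefore the treewidth is 2.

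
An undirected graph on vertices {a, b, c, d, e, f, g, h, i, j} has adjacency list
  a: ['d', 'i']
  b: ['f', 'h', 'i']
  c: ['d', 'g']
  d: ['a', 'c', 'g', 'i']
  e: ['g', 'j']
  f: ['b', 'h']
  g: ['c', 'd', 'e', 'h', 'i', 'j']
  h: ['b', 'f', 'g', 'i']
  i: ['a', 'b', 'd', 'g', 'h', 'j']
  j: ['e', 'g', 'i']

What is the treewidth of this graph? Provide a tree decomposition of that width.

Each bag holds 3 vertices, so the decomposition has width 2, which upper-bounds the treewidth. On the other hand G contains the 3-clique {e, g, j}. A clique must lie in a single bag of any decomposition, so no decomposition can have width below 2. Hence tw(G) = 2 exactly.

Treewidth 2.
Bags: B1 = {b, h, i}  B2 = {g, h, i}  B3 = {d, g, i}  B4 = {c, d, g}  B5 = {a, d, i}  B6 = {g, i, j}  B7 = {e, g, j}  B8 = {b, f, h}
Tree: B1–B2, B2–B3, B3–B4, B3–B5, B2–B6, B6–B7, B1–B8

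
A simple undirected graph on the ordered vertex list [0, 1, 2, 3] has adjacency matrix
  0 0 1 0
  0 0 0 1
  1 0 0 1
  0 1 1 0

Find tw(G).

A width-1 tree decomposition is:
Bags: B1 = {0, 2}  B2 = {2, 3}  B3 = {1, 3}
Tree: B1–B2, B2–B3
Every bag has size at most 2, so the width is 2 − 1 = 1 and tw(G) ≤ 1. Any graph with an edge has treewidth ≥ 1, and G has the edge 0–2. Hence tw(G) = 1 exactly.

1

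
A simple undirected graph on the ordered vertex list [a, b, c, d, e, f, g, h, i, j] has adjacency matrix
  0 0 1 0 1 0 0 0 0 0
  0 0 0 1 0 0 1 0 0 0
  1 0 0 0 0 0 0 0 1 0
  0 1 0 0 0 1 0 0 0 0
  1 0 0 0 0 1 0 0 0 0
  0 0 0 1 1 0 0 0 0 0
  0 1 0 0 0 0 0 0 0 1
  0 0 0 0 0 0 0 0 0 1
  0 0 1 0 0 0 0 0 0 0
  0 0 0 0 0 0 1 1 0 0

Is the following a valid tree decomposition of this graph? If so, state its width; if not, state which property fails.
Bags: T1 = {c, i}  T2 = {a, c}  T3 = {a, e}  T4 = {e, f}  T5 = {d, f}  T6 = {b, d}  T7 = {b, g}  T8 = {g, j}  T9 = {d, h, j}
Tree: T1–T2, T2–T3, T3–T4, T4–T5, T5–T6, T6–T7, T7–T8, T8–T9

A tree decomposition must satisfy three properties: every vertex lies in some bag; for every edge, both endpoints lie together in some bag; and for every vertex, the bags containing it form a connected subtree. Here bags containing vertex d are not connected in the tree, so the decomposition is invalid.

No — bags containing vertex d are not connected in the tree.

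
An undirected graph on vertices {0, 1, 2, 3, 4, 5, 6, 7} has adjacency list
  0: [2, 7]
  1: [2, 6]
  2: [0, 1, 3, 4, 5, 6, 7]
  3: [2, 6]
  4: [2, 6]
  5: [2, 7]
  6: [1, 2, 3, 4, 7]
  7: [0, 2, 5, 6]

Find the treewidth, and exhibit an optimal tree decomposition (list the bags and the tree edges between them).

Every bag has size at most 3, so the width is 3 − 1 = 2 and tw(G) ≤ 2. For the lower bound, the 3 vertices {0, 2, 7} are pairwise adjacent, and any tree decomposition puts a clique entirely inside one bag — forcing width ≥ 2. Hence tw(G) = 2 exactly.

Treewidth 2.
One such decomposition:
Bags: B1 = {2, 6, 7}  B2 = {2, 4, 6}  B3 = {0, 2, 7}  B4 = {2, 5, 7}  B5 = {2, 3, 6}  B6 = {1, 2, 6}
Tree: B1–B2, B1–B3, B3–B4, B1–B5, B5–B6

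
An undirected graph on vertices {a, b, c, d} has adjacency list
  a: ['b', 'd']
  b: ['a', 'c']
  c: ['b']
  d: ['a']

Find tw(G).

A width-1 tree decomposition is:
Bags: B1 = {a, d}  B2 = {a, b}  B3 = {b, c}
Tree: B1–B2, B2–B3
The largest bag has 2 vertices, giving width 1; this decomposition certifies tw(G) ≤ 1. Any graph with an edge has treewidth ≥ 1, and G has the edge d–a. Combining the bounds, tw(G) = 1.

1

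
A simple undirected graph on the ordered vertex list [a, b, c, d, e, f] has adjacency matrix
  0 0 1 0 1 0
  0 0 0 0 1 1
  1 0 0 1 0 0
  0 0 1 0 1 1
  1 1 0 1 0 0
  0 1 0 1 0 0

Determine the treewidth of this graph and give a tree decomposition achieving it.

Treewidth 2.
One optimal decomposition is:
Bags: B1 = {a, c, e}  B2 = {c, d, e}  B3 = {b, d, e}  B4 = {b, d, f}
Tree: B1–B2, B2–B3, B3–B4

Each bag holds 3 vertices, so the decomposition has width 2, which upper-bounds the treewidth. Since a–c–d–e–a is a cycle in G, G is not acyclic. Forests are exactly the graphs of treewidth ≤ 1, so tw(G) ≥ 2. Combining the bounds, tw(G) = 2.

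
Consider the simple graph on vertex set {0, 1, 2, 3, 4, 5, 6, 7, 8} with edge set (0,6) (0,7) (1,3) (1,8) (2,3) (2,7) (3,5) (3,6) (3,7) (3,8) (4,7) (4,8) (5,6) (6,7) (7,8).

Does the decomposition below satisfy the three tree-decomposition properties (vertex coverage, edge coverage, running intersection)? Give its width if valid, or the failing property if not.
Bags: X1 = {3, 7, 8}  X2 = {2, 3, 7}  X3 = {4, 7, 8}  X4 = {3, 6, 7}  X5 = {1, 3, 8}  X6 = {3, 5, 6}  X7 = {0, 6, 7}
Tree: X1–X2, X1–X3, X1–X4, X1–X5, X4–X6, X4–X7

Every vertex of G appears in some bag (union = {0, 1, 2, 3, 4, 5, 6, 7, 8}); every edge is covered by a bag; and for each vertex v the set of bags containing v is connected in the bag tree. The decomposition is therefore valid. The largest bag has 3 vertices, so the width is 2.

Yes; width 2.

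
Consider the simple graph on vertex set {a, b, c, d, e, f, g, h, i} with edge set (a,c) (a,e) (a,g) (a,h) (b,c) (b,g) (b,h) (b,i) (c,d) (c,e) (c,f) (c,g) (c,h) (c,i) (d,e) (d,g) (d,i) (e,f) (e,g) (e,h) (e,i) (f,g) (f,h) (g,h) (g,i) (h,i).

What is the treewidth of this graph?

A width-4 tree decomposition is:
Bags: B1 = {c, e, f, g, h}  B2 = {a, c, e, g, h}  B3 = {c, e, g, h, i}  B4 = {b, c, g, h, i}  B5 = {c, d, e, g, i}
Tree: B1–B2, B2–B3, B3–B4, B3–B5
The largest bag has 5 vertices, giving width 4; this decomposition certifies tw(G) ≤ 4. On the other hand G contains the 5-clique {c, d, e, g, i}. A clique must lie in a single bag of any decomposition, so no decomposition can have width below 4. Combining the bounds, tw(G) = 4.

4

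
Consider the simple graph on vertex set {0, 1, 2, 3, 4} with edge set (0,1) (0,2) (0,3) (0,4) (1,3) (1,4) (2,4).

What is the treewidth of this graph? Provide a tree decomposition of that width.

Each bag holds 3 vertices, so the decomposition has width 2, which upper-bounds the treewidth. Conversely, {0, 1, 3} is a clique of size 3, and the vertices of any clique must share a bag in every tree decomposition; so some bag has ≥ 3 vertices and tw(G) ≥ 2. Combining the bounds, tw(G) = 2.

Treewidth 2.
One such decomposition:
Bags: B1 = {0, 1, 3}  B2 = {0, 1, 4}  B3 = {0, 2, 4}
Tree: B1–B2, B2–B3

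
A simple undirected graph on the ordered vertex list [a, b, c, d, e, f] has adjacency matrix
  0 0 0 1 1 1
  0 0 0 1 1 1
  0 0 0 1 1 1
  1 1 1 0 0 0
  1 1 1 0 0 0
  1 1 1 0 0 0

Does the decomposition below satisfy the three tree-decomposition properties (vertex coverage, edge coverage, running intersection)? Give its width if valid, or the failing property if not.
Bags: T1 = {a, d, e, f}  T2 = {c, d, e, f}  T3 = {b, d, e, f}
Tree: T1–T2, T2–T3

Vertex coverage: the bags together contain {a, b, c, d, e, f}, the full vertex set. Edge coverage: each edge of G has both endpoints in at least one bag. Running intersection: for every vertex, the bags containing it form a connected subtree. All three properties hold, so this is a valid tree decomposition of width max|bag| − 1 = 3, and hence tw(G) ≤ 3.

Yes; width 3.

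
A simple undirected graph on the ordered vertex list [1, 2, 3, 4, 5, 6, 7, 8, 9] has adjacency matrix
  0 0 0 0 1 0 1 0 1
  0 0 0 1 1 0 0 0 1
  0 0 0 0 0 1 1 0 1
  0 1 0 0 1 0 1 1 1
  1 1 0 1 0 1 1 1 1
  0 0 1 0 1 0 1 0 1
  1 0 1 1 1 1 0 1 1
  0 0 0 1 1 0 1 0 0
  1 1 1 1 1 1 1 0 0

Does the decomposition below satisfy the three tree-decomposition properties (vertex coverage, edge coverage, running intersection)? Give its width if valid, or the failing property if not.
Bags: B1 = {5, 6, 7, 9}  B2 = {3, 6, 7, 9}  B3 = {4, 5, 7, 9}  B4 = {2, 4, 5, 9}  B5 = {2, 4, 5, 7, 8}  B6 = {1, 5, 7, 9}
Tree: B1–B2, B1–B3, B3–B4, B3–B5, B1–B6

A tree decomposition must satisfy three properties: every vertex lies in some bag; for every edge, both endpoints lie together in some bag; and for every vertex, the bags containing it form a connected subtree. Here bags containing vertex 2 are not connected in the tree, so the decomposition is invalid.

No — bags containing vertex 2 are not connected in the tree.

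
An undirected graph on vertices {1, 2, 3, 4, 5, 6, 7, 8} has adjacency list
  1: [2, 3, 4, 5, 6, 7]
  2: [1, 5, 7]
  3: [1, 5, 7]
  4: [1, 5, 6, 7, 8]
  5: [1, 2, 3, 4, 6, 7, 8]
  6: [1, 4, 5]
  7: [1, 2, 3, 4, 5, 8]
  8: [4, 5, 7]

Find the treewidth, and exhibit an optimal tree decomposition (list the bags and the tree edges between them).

Every bag has size at most 4, so the width is 4 − 1 = 3 and tw(G) ≤ 3. Conversely, {4, 5, 7, 8} is a clique of size 4, and the vertices of any clique must share a bag in every tree decomposition; so some bag has ≥ 4 vertices and tw(G) ≥ 3. The upper and lower bounds meet at 3, so that is the treewidth.

Treewidth 3.
One such decomposition:
Bags: B1 = {1, 4, 5, 6}  B2 = {1, 4, 5, 7}  B3 = {4, 5, 7, 8}  B4 = {1, 2, 5, 7}  B5 = {1, 3, 5, 7}
Tree: B1–B2, B2–B3, B2–B4, B2–B5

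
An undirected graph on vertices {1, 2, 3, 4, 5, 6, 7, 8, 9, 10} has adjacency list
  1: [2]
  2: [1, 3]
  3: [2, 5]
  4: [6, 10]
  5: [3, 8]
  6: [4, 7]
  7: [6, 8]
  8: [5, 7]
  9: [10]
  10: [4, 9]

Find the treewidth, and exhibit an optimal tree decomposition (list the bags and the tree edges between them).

The largest bag has 2 vertices, giving width 1; this decomposition certifies tw(G) ≤ 1. G has an edge, so its treewidth is at least 1. The upper and lower bounds meet at 1, so that is the treewidth.

Treewidth 1.
Bags: B1 = {9, 10}  B2 = {4, 10}  B3 = {4, 6}  B4 = {6, 7}  B5 = {7, 8}  B6 = {5, 8}  B7 = {3, 5}  B8 = {2, 3}  B9 = {1, 2}
Tree: B1–B2, B2–B3, B3–B4, B4–B5, B5–B6, B6–B7, B7–B8, B8–B9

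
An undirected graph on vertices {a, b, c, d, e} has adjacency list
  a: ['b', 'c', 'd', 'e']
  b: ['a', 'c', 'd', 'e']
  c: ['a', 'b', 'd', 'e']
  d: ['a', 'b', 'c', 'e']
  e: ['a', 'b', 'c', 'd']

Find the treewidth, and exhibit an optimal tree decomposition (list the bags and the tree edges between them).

Treewidth 4.
Bags: B1 = {a, b, c, d, e}
Tree: (single bag)

With just one bag of size 5, the width is 5 − 1 = 4, so tw(G) ≤ 4. For the lower bound, the 5 vertices {a, b, c, d, e} are pairwise adjacent, and any tree decomposition puts a clique entirely inside one bag — forcing width ≥ 4. The upper and lower bounds meet at 4, so that is the treewidth.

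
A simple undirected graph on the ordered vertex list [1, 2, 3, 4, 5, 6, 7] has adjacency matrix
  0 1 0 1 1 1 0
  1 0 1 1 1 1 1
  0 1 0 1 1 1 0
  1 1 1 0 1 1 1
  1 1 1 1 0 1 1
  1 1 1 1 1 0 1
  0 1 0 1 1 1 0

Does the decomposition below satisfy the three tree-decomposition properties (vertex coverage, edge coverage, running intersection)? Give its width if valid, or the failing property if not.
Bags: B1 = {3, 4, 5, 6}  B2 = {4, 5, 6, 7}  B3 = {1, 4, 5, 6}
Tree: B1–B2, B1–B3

A tree decomposition must satisfy three properties: every vertex lies in some bag; for every edge, both endpoints lie together in some bag; and for every vertex, the bags containing it form a connected subtree. Here vertex 2 appears in no bag, so the decomposition is invalid.

No — vertex 2 appears in no bag.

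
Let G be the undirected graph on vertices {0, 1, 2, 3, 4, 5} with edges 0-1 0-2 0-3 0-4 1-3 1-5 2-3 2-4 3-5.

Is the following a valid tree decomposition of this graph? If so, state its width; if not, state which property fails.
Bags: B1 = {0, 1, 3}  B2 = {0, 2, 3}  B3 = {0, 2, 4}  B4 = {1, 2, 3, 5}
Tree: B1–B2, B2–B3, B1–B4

A tree decomposition must satisfy three properties: every vertex lies in some bag; for every edge, both endpoints lie together in some bag; and for every vertex, the bags containing it form a connected subtree. Here bags containing vertex 2 are not connected in the tree, so the decomposition is invalid.

No — bags containing vertex 2 are not connected in the tree.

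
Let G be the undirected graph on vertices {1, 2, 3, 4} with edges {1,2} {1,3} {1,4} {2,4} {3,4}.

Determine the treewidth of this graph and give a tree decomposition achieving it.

The largest bag has 3 vertices, giving width 2; this decomposition certifies tw(G) ≤ 2. On the other hand G contains the 3-clique {1, 2, 4}. A clique must lie in a single bag of any decomposition, so no decomposition can have width below 2. Hence tw(G) = 2 exactly.

Treewidth 2.
One optimal decomposition is:
Bags: B1 = {1, 2, 4}  B2 = {1, 3, 4}
Tree: B1–B2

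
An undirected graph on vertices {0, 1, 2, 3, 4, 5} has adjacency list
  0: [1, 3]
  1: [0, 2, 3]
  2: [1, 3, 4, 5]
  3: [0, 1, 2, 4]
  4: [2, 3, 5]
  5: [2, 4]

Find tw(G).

2

A width-2 tree decomposition is:
Bags: B1 = {2, 4, 5}  B2 = {2, 3, 4}  B3 = {1, 2, 3}  B4 = {0, 1, 3}
Tree: B1–B2, B2–B3, B3–B4
Every bag has size at most 3, so the width is 3 − 1 = 2 and tw(G) ≤ 2. Conversely, {0, 1, 3} is a clique of size 3, and the vertices of any clique must share a bag in every tree decomposition; so some bag has ≥ 3 vertices and tw(G) ≥ 2. Therefore the treewidth is 2.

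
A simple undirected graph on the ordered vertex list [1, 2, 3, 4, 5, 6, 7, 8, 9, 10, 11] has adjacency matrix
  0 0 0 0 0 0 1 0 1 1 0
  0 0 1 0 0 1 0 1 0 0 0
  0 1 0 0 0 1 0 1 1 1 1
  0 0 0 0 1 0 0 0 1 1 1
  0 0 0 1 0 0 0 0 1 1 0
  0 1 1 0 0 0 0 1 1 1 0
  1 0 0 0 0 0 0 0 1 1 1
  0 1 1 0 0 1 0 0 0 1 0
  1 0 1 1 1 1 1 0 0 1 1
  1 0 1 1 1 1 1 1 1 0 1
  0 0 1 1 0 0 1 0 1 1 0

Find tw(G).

3

A width-3 tree decomposition is:
Bags: B1 = {4, 9, 10, 11}  B2 = {4, 5, 9, 10}  B3 = {3, 9, 10, 11}  B4 = {3, 6, 9, 10}  B5 = {3, 6, 8, 10}  B6 = {2, 3, 6, 8}  B7 = {7, 9, 10, 11}  B8 = {1, 7, 9, 10}
Tree: B1–B2, B1–B3, B3–B4, B4–B5, B5–B6, B3–B7, B7–B8
Each bag holds 4 vertices, so the decomposition has width 3, which upper-bounds the treewidth. Conversely, {2, 3, 6, 8} is a clique of size 4, and the vertices of any clique must share a bag in every tree decomposition; so some bag has ≥ 4 vertices and tw(G) ≥ 3. Hence tw(G) = 3 exactly.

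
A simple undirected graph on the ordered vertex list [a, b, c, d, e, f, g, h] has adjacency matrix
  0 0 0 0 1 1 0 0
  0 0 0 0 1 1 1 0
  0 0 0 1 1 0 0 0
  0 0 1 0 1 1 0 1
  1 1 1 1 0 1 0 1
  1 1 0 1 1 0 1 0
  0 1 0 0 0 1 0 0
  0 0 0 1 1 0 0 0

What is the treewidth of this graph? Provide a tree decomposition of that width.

Every bag has size at most 3, so the width is 3 − 1 = 2 and tw(G) ≤ 2. For the lower bound, the 3 vertices {b, f, g} are pairwise adjacent, and any tree decomposition puts a clique entirely inside one bag — forcing width ≥ 2. Hence tw(G) = 2 exactly.

Treewidth 2.
Bags: B1 = {d, e, f}  B2 = {c, d, e}  B3 = {a, e, f}  B4 = {b, e, f}  B5 = {d, e, h}  B6 = {b, f, g}
Tree: B1–B2, B1–B3, B1–B4, B1–B5, B4–B6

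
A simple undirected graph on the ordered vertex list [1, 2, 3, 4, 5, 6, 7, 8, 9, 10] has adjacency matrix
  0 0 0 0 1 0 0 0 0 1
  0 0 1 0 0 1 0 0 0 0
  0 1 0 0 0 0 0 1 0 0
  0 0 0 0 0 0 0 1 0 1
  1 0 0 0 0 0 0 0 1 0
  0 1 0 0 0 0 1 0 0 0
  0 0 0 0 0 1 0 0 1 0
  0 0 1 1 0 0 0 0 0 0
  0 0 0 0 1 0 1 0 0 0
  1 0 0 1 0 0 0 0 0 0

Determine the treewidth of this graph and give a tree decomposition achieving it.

Each bag holds 3 vertices, so the decomposition has width 2, which upper-bounds the treewidth. Since 1–5–9–7–6–2–3–8–4–10–1 is a cycle in G, G is not acyclic. Forests are exactly the graphs of treewidth ≤ 1, so tw(G) ≥ 2. Therefore the treewidth is 2.

Treewidth 2.
One optimal decomposition is:
Bags: B1 = {1, 5, 9}  B2 = {1, 7, 9}  B3 = {1, 6, 7}  B4 = {1, 2, 6}  B5 = {1, 2, 3}  B6 = {1, 3, 8}  B7 = {1, 4, 8}  B8 = {1, 4, 10}
Tree: B1–B2, B2–B3, B3–B4, B4–B5, B5–B6, B6–B7, B7–B8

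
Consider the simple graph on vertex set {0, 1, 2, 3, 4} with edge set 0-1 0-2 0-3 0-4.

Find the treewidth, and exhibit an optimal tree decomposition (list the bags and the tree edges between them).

Each bag holds 2 vertices, so the decomposition has width 1, which upper-bounds the treewidth. G has an edge, so its treewidth is at least 1. Combining the bounds, tw(G) = 1.

Treewidth 1.
Bags: B1 = {0, 4}  B2 = {0, 3}  B3 = {0, 2}  B4 = {0, 1}
Tree: B1–B2, B1–B3, B3–B4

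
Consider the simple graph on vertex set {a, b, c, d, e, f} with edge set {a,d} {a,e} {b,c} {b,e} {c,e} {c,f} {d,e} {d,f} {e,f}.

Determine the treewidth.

A width-2 tree decomposition is:
Bags: B1 = {d, e, f}  B2 = {a, d, e}  B3 = {c, e, f}  B4 = {b, c, e}
Tree: B1–B2, B1–B3, B3–B4
Each bag holds 3 vertices, so the decomposition has width 2, which upper-bounds the treewidth. Conversely, {a, d, e} is a clique of size 3, and the vertices of any clique must share a bag in every tree decomposition; so some bag has ≥ 3 vertices and tw(G) ≥ 2. Combining the bounds, tw(G) = 2.

2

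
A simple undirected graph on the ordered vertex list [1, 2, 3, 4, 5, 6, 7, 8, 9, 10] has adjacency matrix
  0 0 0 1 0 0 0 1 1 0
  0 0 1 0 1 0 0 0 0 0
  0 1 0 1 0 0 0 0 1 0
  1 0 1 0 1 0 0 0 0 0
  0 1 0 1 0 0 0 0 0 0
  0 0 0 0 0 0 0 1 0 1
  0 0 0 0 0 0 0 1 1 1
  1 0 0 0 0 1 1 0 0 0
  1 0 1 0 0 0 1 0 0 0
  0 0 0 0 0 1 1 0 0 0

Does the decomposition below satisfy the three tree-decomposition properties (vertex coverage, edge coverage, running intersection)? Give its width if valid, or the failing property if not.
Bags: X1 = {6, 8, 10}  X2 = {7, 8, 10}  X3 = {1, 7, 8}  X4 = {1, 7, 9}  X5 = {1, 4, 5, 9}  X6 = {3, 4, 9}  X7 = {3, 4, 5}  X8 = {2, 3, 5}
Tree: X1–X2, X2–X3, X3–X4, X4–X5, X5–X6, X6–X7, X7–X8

No — bags containing vertex 5 are not connected in the tree.

A tree decomposition must satisfy three properties: every vertex lies in some bag; for every edge, both endpoints lie together in some bag; and for every vertex, the bags containing it form a connected subtree. Here bags containing vertex 5 are not connected in the tree, so the decomposition is invalid.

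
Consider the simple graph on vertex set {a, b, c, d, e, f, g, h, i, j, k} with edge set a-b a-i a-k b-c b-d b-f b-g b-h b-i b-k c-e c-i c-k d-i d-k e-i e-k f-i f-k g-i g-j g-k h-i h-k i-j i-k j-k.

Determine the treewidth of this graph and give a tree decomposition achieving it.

Treewidth 3.
Bags: B1 = {b, f, i, k}  B2 = {b, c, i, k}  B3 = {b, g, i, k}  B4 = {a, b, i, k}  B5 = {g, i, j, k}  B6 = {c, e, i, k}  B7 = {b, h, i, k}  B8 = {b, d, i, k}
Tree: B1–B2, B1–B3, B1–B4, B3–B5, B2–B6, B1–B7, B4–B8

Every bag has size at most 4, so the width is 4 − 1 = 3 and tw(G) ≤ 3. On the other hand G contains the 4-clique {g, i, j, k}. A clique must lie in a single bag of any decomposition, so no decomposition can have width below 3. Hence tw(G) = 3 exactly.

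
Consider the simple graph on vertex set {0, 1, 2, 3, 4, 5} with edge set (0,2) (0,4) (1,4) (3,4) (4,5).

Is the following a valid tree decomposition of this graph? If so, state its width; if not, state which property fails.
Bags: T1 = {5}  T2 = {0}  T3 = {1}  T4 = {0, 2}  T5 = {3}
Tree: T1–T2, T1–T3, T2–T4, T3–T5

A tree decomposition must satisfy three properties: every vertex lies in some bag; for every edge, both endpoints lie together in some bag; and for every vertex, the bags containing it form a connected subtree. Here vertex 4 appears in no bag, so the decomposition is invalid.

No — vertex 4 appears in no bag.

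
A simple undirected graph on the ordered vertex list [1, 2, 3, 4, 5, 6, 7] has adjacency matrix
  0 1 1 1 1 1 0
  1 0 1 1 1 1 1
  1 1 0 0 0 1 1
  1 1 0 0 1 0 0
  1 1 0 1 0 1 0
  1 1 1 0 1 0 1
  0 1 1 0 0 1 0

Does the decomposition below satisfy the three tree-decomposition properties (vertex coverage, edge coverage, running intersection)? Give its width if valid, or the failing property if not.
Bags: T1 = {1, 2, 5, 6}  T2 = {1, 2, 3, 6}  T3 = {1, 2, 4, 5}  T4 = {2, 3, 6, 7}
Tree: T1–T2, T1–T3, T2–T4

Vertex coverage: the bags together contain {1, 2, 3, 4, 5, 6, 7}, the full vertex set. Edge coverage: each edge of G has both endpoints in at least one bag. Running intersection: for every vertex, the bags containing it form a connected subtree. All three properties hold, so this is a valid tree decomposition of width max|bag| − 1 = 3, and hence tw(G) ≤ 3.

Yes; width 3.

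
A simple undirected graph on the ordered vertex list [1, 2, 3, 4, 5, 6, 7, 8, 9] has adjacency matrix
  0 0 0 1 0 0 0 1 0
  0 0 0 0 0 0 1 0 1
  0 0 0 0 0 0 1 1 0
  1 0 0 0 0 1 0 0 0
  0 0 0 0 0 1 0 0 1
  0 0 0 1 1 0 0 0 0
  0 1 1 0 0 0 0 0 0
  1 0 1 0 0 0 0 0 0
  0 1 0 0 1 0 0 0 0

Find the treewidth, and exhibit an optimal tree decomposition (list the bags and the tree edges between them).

Each bag holds 3 vertices, so the decomposition has width 2, which upper-bounds the treewidth. For the lower bound, G contains the cycle 4–6–5–9–2–7–3–8–1–4, so G is not a forest; only forests have treewidth ≤ 1, hence tw(G) ≥ 2. Hence tw(G) = 2 exactly.

Treewidth 2.
Bags: B1 = {4, 5, 6}  B2 = {4, 5, 9}  B3 = {2, 4, 9}  B4 = {2, 4, 7}  B5 = {3, 4, 7}  B6 = {3, 4, 8}  B7 = {1, 4, 8}
Tree: B1–B2, B2–B3, B3–B4, B4–B5, B5–B6, B6–B7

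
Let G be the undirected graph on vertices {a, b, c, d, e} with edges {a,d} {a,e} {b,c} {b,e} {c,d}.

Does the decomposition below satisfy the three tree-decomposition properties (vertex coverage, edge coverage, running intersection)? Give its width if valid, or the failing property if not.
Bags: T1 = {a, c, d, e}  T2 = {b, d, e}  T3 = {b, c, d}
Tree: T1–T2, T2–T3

A tree decomposition must satisfy three properties: every vertex lies in some bag; for every edge, both endpoints lie together in some bag; and for every vertex, the bags containing it form a connected subtree. Here bags containing vertex c are not connected in the tree, so the decomposition is invalid.

No — bags containing vertex c are not connected in the tree.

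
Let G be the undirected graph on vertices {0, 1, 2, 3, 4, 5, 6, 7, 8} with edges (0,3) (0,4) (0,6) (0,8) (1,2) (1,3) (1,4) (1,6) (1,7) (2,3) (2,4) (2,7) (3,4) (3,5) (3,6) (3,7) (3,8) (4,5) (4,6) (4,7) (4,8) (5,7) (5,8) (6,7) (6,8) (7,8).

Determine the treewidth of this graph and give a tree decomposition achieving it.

Each bag holds 5 vertices, so the decomposition has width 4, which upper-bounds the treewidth. On the other hand G contains the 5-clique {0, 3, 4, 6, 8}. A clique must lie in a single bag of any decomposition, so no decomposition can have width below 4. Combining the bounds, tw(G) = 4.

Treewidth 4.
One optimal decomposition is:
Bags: B1 = {1, 3, 4, 6, 7}  B2 = {3, 4, 6, 7, 8}  B3 = {3, 4, 5, 7, 8}  B4 = {0, 3, 4, 6, 8}  B5 = {1, 2, 3, 4, 7}
Tree: B1–B2, B2–B3, B2–B4, B1–B5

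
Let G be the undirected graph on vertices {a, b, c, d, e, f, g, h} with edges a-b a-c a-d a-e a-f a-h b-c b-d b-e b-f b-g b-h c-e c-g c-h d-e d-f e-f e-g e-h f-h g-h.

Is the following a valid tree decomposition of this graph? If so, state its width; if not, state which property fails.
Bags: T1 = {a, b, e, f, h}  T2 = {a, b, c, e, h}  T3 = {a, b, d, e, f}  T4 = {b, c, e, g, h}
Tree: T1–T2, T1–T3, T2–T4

Yes; width 4.

Vertex coverage: the bags together contain {a, b, c, d, e, f, g, h}, the full vertex set. Edge coverage: each edge of G has both endpoints in at least one bag. Running intersection: for every vertex, the bags containing it form a connected subtree. All three properties hold, so this is a valid tree decomposition of width max|bag| − 1 = 4, and hence tw(G) ≤ 4.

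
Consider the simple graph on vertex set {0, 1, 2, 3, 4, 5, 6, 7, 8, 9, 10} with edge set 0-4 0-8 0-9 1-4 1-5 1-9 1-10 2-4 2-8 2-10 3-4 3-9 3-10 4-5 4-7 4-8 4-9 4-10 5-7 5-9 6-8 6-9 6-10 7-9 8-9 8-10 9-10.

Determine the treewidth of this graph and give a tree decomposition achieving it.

Treewidth 3.
Bags: B1 = {1, 4, 5, 9}  B2 = {4, 5, 7, 9}  B3 = {1, 4, 9, 10}  B4 = {4, 8, 9, 10}  B5 = {2, 4, 8, 10}  B6 = {6, 8, 9, 10}  B7 = {0, 4, 8, 9}  B8 = {3, 4, 9, 10}
Tree: B1–B2, B1–B3, B3–B4, B4–B5, B4–B6, B4–B7, B3–B8

Every bag has size at most 4, so the width is 4 − 1 = 3 and tw(G) ≤ 3. On the other hand G contains the 4-clique {0, 4, 8, 9}. A clique must lie in a single bag of any decomposition, so no decomposition can have width below 3. The upper and lower bounds meet at 3, so that is the treewidth.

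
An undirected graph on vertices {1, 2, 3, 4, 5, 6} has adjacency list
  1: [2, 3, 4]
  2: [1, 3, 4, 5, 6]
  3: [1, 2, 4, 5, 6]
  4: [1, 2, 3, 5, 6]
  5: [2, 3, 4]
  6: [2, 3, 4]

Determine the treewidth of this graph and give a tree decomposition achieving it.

Each bag holds 4 vertices, so the decomposition has width 3, which upper-bounds the treewidth. For the lower bound, the 4 vertices {1, 2, 3, 4} are pairwise adjacent, and any tree decomposition puts a clique entirely inside one bag — forcing width ≥ 3. Combining the bounds, tw(G) = 3.

Treewidth 3.
Bags: B1 = {1, 2, 3, 4}  B2 = {2, 3, 4, 6}  B3 = {2, 3, 4, 5}
Tree: B1–B2, B2–B3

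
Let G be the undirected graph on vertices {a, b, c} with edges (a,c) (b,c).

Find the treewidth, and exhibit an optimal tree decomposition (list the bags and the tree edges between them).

The largest bag has 2 vertices, giving width 1; this decomposition certifies tw(G) ≤ 1. G has an edge, so its treewidth is at least 1. Combining the bounds, tw(G) = 1.

Treewidth 1.
One such decomposition:
Bags: B1 = {a, c}  B2 = {b, c}
Tree: B1–B2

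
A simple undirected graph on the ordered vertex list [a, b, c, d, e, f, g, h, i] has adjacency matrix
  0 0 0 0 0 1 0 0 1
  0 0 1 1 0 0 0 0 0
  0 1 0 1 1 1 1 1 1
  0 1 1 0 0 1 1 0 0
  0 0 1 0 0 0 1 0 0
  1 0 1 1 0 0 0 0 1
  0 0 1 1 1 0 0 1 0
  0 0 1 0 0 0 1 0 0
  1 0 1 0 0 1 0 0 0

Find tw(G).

2

A width-2 tree decomposition is:
Bags: B1 = {c, d, f}  B2 = {c, d, g}  B3 = {c, e, g}  B4 = {b, c, d}  B5 = {c, g, h}  B6 = {c, f, i}  B7 = {a, f, i}
Tree: B1–B2, B2–B3, B2–B4, B2–B5, B1–B6, B6–B7
Every bag has size at most 3, so the width is 3 − 1 = 2 and tw(G) ≤ 2. On the other hand G contains the 3-clique {c, d, g}. A clique must lie in a single bag of any decomposition, so no decomposition can have width below 2. The upper and lower bounds meet at 2, so that is the treewidth.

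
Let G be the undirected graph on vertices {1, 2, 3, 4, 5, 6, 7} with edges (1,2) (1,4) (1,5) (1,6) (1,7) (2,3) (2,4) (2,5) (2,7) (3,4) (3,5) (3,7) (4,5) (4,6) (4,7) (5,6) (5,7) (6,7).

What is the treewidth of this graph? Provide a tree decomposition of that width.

Treewidth 4.
One such decomposition:
Bags: B1 = {1, 2, 4, 5, 7}  B2 = {1, 4, 5, 6, 7}  B3 = {2, 3, 4, 5, 7}
Tree: B1–B2, B1–B3

The largest bag has 5 vertices, giving width 4; this decomposition certifies tw(G) ≤ 4. For the lower bound, the 5 vertices {1, 2, 4, 5, 7} are pairwise adjacent, and any tree decomposition puts a clique entirely inside one bag — forcing width ≥ 4. The upper and lower bounds meet at 4, so that is the treewidth.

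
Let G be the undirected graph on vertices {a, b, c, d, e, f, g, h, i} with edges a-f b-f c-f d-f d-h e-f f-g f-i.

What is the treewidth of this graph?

A width-1 tree decomposition is:
Bags: B1 = {a, f}  B2 = {c, f}  B3 = {b, f}  B4 = {d, f}  B5 = {e, f}  B6 = {f, i}  B7 = {d, h}  B8 = {f, g}
Tree: B1–B2, B2–B3, B3–B4, B3–B5, B4–B6, B4–B7, B3–B8
Each bag holds 2 vertices, so the decomposition has width 1, which upper-bounds the treewidth. Any graph with an edge has treewidth ≥ 1, and G has the edge f–a. Combining the bounds, tw(G) = 1.

1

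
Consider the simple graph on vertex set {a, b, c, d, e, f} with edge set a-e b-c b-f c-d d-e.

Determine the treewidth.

1

A width-1 tree decomposition is:
Bags: B1 = {b, f}  B2 = {b, c}  B3 = {c, d}  B4 = {d, e}  B5 = {a, e}
Tree: B1–B2, B2–B3, B3–B4, B4–B5
The largest bag has 2 vertices, giving width 1; this decomposition certifies tw(G) ≤ 1. G has an edge, so its treewidth is at least 1. Hence tw(G) = 1 exactly.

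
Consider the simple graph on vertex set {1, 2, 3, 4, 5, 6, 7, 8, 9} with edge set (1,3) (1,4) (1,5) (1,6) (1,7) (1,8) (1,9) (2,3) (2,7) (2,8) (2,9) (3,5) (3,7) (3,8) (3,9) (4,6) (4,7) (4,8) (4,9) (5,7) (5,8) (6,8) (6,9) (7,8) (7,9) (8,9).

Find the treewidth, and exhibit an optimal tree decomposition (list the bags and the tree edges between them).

Each bag holds 5 vertices, so the decomposition has width 4, which upper-bounds the treewidth. On the other hand G contains the 5-clique {1, 4, 6, 8, 9}. A clique must lie in a single bag of any decomposition, so no decomposition can have width below 4. Combining the bounds, tw(G) = 4.

Treewidth 4.
One such decomposition:
Bags: B1 = {1, 4, 6, 8, 9}  B2 = {1, 4, 7, 8, 9}  B3 = {1, 3, 7, 8, 9}  B4 = {1, 3, 5, 7, 8}  B5 = {2, 3, 7, 8, 9}
Tree: B1–B2, B2–B3, B3–B4, B3–B5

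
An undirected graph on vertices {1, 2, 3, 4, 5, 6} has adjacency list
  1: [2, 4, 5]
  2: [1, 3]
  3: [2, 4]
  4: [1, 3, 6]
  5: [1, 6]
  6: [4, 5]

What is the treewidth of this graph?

2

A width-2 tree decomposition is:
Bags: B1 = {2, 3, 4}  B2 = {1, 2, 4}  B3 = {1, 4, 6}  B4 = {1, 5, 6}
Tree: B1–B2, B2–B3, B3–B4
The largest bag has 3 vertices, giving width 2; this decomposition certifies tw(G) ≤ 2. For the lower bound, G contains the cycle 3–2–1–4–3, so G is not a forest; only forests have treewidth ≤ 1, hence tw(G) ≥ 2. Combining the bounds, tw(G) = 2.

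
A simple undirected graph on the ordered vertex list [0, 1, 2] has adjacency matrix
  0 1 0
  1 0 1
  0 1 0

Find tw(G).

A width-1 tree decomposition is:
Bags: B1 = {0, 1}  B2 = {1, 2}
Tree: B1–B2
Each bag holds 2 vertices, so the decomposition has width 1, which upper-bounds the treewidth. Any graph with an edge has treewidth ≥ 1, and G has the edge 1–0. Combining the bounds, tw(G) = 1.

1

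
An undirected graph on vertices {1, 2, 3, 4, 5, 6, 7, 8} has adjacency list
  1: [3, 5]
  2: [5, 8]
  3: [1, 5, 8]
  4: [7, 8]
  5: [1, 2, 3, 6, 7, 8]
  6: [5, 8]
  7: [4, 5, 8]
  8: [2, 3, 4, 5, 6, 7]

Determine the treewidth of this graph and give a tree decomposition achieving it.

Treewidth 2.
One such decomposition:
Bags: B1 = {5, 7, 8}  B2 = {5, 6, 8}  B3 = {3, 5, 8}  B4 = {4, 7, 8}  B5 = {2, 5, 8}  B6 = {1, 3, 5}
Tree: B1–B2, B1–B3, B1–B4, B1–B5, B3–B6

Each bag holds 3 vertices, so the decomposition has width 2, which upper-bounds the treewidth. For the lower bound, the 3 vertices {4, 7, 8} are pairwise adjacent, and any tree decomposition puts a clique entirely inside one bag — forcing width ≥ 2. Therefore the treewidth is 2.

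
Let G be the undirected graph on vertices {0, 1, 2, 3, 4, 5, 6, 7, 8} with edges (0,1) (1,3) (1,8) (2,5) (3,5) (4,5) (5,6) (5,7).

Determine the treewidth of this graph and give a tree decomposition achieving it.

The largest bag has 2 vertices, giving width 1; this decomposition certifies tw(G) ≤ 1. Any graph with an edge has treewidth ≥ 1, and G has the edge 5–7. Therefore the treewidth is 1.

Treewidth 1.
One optimal decomposition is:
Bags: B1 = {5, 7}  B2 = {3, 5}  B3 = {4, 5}  B4 = {5, 6}  B5 = {1, 3}  B6 = {1, 8}  B7 = {2, 5}  B8 = {0, 1}
Tree: B1–B2, B1–B3, B3–B4, B2–B5, B5–B6, B3–B7, B5–B8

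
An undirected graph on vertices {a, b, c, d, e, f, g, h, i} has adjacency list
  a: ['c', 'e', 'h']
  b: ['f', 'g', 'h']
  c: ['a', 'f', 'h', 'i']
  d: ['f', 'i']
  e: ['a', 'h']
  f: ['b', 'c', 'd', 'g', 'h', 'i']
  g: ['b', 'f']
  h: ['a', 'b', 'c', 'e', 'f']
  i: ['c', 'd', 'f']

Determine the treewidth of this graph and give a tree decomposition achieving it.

Treewidth 2.
One optimal decomposition is:
Bags: B1 = {c, f, h}  B2 = {b, f, h}  B3 = {b, f, g}  B4 = {c, f, i}  B5 = {a, c, h}  B6 = {a, e, h}  B7 = {d, f, i}
Tree: B1–B2, B2–B3, B1–B4, B1–B5, B5–B6, B4–B7

Each bag holds 3 vertices, so the decomposition has width 2, which upper-bounds the treewidth. For the lower bound, the 3 vertices {a, e, h} are pairwise adjacent, and any tree decomposition puts a clique entirely inside one bag — forcing width ≥ 2. The upper and lower bounds meet at 2, so that is the treewidth.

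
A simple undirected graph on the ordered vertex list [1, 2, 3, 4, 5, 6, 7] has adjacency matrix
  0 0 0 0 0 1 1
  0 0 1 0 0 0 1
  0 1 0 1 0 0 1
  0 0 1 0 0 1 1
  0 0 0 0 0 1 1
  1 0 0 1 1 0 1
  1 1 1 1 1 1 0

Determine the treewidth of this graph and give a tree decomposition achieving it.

Treewidth 2.
One optimal decomposition is:
Bags: B1 = {5, 6, 7}  B2 = {4, 6, 7}  B3 = {3, 4, 7}  B4 = {1, 6, 7}  B5 = {2, 3, 7}
Tree: B1–B2, B2–B3, B1–B4, B3–B5

Every bag has size at most 3, so the width is 3 − 1 = 2 and tw(G) ≤ 2. On the other hand G contains the 3-clique {2, 3, 7}. A clique must lie in a single bag of any decomposition, so no decomposition can have width below 2. Combining the bounds, tw(G) = 2.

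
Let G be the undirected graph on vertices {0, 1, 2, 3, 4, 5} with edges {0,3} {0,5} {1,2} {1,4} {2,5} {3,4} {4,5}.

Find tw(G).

A width-2 tree decomposition is:
Bags: B1 = {0, 3, 5}  B2 = {3, 4, 5}  B3 = {2, 4, 5}  B4 = {1, 2, 4}
Tree: B1–B2, B2–B3, B3–B4
Each bag holds 3 vertices, so the decomposition has width 2, which upper-bounds the treewidth. The edges 0–3–4–5–0 form a cycle, so G is not a tree and its treewidth is at least 2. Therefore the treewidth is 2.

2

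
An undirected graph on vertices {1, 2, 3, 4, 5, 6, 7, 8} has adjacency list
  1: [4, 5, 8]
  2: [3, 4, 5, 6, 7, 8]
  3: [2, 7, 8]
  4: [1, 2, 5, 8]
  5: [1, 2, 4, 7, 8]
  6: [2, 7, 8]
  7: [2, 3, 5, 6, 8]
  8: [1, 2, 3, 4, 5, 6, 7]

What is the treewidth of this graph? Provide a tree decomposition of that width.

Every bag has size at most 4, so the width is 4 − 1 = 3 and tw(G) ≤ 3. On the other hand G contains the 4-clique {1, 4, 5, 8}. A clique must lie in a single bag of any decomposition, so no decomposition can have width below 3. The upper and lower bounds meet at 3, so that is the treewidth.

Treewidth 3.
Bags: B1 = {2, 5, 7, 8}  B2 = {2, 3, 7, 8}  B3 = {2, 4, 5, 8}  B4 = {2, 6, 7, 8}  B5 = {1, 4, 5, 8}
Tree: B1–B2, B1–B3, B2–B4, B3–B5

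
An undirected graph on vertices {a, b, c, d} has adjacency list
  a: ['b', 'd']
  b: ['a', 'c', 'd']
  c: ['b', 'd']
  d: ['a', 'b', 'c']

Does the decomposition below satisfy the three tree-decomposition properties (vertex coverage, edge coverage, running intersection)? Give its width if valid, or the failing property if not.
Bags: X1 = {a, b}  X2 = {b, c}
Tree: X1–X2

No — vertex d appears in no bag.

A tree decomposition must satisfy three properties: every vertex lies in some bag; for every edge, both endpoints lie together in some bag; and for every vertex, the bags containing it form a connected subtree. Here vertex d appears in no bag, so the decomposition is invalid.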